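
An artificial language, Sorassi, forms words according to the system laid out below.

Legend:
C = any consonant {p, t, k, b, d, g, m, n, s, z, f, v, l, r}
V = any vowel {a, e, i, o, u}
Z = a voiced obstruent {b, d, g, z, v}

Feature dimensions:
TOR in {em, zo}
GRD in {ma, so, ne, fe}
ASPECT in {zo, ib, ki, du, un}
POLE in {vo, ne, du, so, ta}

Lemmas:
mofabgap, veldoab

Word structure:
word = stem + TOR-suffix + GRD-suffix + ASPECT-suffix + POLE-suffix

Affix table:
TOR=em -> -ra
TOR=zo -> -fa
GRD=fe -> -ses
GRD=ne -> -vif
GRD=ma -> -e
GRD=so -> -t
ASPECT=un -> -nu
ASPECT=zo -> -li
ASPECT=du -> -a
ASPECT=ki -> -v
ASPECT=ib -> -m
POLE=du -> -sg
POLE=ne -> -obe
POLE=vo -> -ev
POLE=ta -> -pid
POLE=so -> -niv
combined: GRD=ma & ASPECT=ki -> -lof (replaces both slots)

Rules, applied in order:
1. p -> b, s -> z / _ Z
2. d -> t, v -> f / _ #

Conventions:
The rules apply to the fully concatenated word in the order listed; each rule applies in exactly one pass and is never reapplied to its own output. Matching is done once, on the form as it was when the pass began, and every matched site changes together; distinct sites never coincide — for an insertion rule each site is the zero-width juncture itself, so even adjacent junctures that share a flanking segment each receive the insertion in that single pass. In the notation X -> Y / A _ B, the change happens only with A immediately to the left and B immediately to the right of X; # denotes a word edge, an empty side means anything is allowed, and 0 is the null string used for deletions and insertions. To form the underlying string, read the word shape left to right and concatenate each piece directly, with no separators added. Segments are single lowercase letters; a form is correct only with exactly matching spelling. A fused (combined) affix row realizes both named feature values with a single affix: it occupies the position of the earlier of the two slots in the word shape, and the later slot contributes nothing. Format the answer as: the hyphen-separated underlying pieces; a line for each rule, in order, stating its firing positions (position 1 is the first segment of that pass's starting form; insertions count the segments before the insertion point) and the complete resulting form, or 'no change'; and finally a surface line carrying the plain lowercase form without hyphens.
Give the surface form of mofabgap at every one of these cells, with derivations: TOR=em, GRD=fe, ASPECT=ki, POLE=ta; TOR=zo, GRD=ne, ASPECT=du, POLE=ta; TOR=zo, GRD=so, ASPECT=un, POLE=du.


cell TOR=em, GRD=fe, ASPECT=ki, POLE=ta:
underlying: mofabgap-ra-ses-v-pid
1. p -> b, s -> z / _ Z: fires at position(s) 13: mofabgaprasezvpid
2. d -> t, v -> f / _ #: fires at position(s) 17: mofabgaprasezvpit
surface: mofabgaprasezvpit

cell TOR=zo, GRD=ne, ASPECT=du, POLE=ta:
underlying: mofabgap-fa-vif-a-pid
1. p -> b, s -> z / _ Z: no change
2. d -> t, v -> f / _ #: fires at position(s) 17: mofabgapfavifapit
surface: mofabgapfavifapit

cell TOR=zo, GRD=so, ASPECT=un, POLE=du:
underlying: mofabgap-fa-t-nu-sg
1. p -> b, s -> z / _ Z: fires at position(s) 14: mofabgapfatnuzg
2. d -> t, v -> f / _ #: no change
surface: mofabgapfatnuzg


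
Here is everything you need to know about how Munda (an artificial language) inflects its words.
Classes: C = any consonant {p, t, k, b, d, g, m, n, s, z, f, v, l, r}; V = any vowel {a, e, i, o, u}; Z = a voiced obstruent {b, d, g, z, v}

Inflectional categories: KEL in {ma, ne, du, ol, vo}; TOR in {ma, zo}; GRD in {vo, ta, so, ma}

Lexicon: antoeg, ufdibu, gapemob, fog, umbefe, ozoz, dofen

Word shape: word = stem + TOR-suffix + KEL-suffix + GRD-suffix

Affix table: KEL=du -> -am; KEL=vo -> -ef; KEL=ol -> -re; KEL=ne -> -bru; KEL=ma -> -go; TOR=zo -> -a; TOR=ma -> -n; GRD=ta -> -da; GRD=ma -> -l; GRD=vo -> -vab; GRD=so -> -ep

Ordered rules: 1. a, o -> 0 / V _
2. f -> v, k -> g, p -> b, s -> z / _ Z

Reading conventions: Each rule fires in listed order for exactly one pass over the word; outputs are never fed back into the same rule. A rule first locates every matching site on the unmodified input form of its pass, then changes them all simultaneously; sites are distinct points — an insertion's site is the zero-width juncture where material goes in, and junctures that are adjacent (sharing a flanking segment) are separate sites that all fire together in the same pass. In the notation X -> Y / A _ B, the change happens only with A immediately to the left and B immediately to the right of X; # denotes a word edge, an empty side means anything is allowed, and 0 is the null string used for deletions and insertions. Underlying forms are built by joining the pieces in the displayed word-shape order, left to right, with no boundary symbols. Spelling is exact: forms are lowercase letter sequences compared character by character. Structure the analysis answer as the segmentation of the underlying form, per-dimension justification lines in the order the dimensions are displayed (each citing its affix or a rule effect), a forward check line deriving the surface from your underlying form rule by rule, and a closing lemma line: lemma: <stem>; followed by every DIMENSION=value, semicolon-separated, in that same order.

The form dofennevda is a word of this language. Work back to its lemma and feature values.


underlying: dofen-n-ef-da
KEL=vo - signalled by the affix -ef
TOR=ma - signalled by the affix -n
GRD=ta - signalled by the affix -da
check: dofennefda -> dofennefda -> dofennevda
lemma: dofen; KEL=vo; TOR=ma; GRD=ta


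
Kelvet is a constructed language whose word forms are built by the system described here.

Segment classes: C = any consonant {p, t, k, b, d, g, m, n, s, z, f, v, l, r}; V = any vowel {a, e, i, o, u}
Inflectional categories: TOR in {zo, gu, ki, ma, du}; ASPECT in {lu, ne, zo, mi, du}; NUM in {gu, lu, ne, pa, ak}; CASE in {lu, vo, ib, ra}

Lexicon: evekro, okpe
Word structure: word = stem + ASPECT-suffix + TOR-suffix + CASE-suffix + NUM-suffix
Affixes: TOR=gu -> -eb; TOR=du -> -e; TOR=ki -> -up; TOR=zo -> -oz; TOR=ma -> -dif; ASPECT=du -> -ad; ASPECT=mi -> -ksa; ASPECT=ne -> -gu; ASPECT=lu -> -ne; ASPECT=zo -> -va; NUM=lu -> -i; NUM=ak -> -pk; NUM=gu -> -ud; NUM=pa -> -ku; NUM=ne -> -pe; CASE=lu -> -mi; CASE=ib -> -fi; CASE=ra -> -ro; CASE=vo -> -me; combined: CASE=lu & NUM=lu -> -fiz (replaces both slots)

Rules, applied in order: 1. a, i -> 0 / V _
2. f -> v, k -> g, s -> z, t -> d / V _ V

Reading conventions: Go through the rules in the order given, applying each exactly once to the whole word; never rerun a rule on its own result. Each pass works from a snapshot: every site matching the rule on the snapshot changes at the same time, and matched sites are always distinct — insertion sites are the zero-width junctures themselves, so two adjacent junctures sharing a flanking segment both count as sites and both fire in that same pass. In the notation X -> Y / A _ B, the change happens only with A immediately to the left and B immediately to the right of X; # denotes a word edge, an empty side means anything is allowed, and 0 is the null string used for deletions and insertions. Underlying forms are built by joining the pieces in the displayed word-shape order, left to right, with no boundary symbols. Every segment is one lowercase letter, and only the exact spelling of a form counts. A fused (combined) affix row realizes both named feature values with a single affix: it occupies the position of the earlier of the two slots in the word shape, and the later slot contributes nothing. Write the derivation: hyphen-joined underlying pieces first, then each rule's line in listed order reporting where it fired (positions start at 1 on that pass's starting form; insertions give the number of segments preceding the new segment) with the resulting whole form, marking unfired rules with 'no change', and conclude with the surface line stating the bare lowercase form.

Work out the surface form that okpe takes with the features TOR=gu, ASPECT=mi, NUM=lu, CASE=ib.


underlying: okpe-ksa-eb-fi-i
1. a, i -> 0 / V _: fires at position(s) 12: okpeksaebfi
2. f -> v, k -> g, s -> z, t -> d / V _ V: no change
surface: okpeksaebfi


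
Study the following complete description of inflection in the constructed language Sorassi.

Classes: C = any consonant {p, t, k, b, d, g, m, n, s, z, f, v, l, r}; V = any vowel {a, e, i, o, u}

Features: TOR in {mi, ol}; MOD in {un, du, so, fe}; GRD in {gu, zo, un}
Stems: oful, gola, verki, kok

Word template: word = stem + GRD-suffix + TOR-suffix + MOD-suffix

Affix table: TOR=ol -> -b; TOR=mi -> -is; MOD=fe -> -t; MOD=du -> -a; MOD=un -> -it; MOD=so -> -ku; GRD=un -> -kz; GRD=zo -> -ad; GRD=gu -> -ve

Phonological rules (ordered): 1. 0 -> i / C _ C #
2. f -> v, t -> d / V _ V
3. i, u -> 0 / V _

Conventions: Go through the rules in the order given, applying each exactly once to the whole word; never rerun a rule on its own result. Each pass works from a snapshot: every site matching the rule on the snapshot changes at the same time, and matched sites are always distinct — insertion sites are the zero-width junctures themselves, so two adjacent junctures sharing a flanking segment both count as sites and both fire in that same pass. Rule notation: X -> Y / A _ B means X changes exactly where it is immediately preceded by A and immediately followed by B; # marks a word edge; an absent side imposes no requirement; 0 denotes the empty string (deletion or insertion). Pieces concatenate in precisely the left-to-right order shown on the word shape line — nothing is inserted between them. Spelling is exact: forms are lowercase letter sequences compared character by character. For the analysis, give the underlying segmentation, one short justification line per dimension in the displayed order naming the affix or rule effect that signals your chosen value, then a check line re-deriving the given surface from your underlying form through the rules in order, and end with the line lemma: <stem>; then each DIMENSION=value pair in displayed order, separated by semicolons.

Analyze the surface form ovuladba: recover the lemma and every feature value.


underlying: oful-ad-b-a
TOR=ol - signalled by the affix -b
MOD=du - signalled by the affix -a
GRD=zo - signalled by the affix -ad
check: ofuladba -> ofuladba -> ovuladba -> ovuladba
lemma: oful; TOR=ol; MOD=du; GRD=zo


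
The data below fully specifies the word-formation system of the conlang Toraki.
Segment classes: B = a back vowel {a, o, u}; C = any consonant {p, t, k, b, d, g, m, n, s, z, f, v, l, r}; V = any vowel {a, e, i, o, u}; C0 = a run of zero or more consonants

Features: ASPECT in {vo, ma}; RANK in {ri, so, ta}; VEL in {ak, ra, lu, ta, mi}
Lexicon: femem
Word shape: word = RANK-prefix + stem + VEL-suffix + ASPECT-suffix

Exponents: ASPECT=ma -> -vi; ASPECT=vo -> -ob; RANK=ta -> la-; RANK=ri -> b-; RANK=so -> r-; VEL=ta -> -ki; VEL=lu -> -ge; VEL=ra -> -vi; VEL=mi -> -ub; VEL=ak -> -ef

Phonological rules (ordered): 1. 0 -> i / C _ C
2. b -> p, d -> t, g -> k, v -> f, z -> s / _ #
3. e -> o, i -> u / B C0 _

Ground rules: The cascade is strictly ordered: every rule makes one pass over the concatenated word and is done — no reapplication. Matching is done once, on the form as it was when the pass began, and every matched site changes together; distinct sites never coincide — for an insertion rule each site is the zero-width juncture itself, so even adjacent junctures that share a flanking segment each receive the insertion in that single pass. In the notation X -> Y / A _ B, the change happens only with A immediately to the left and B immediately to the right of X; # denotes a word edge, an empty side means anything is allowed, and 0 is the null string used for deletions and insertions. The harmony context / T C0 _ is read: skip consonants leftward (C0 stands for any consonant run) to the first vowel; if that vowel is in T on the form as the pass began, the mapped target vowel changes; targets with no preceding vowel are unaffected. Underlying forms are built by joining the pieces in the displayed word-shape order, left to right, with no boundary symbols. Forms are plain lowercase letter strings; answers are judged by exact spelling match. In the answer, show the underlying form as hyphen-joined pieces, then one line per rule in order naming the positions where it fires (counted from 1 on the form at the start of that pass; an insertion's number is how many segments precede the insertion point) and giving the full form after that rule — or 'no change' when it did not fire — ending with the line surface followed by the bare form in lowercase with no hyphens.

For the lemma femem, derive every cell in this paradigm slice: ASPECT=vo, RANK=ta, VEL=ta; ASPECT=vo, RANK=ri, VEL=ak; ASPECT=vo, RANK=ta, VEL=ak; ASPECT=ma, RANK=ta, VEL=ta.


cell ASPECT=vo, RANK=ta, VEL=ta:
underlying: la-femem-ki-ob
1. 0 -> i / C _ C: inserts after position(s) 7: lafememikiob
2. b -> p, d -> t, g -> k, v -> f, z -> s / _ #: fires at position(s) 12: lafememikiop
3. e -> o, i -> u / B C0 _: fires at position(s) 4: lafomemikiop
surface: lafomemikiop

cell ASPECT=vo, RANK=ri, VEL=ak:
underlying: b-femem-ef-ob
1. 0 -> i / C _ C: inserts after position(s) 1: bifememefob
2. b -> p, d -> t, g -> k, v -> f, z -> s / _ #: fires at position(s) 11: bifememefop
3. e -> o, i -> u / B C0 _: no change
surface: bifememefop

cell ASPECT=vo, RANK=ta, VEL=ak:
underlying: la-femem-ef-ob
1. 0 -> i / C _ C: no change
2. b -> p, d -> t, g -> k, v -> f, z -> s / _ #: fires at position(s) 11: lafememefop
3. e -> o, i -> u / B C0 _: fires at position(s) 4: lafomemefop
surface: lafomemefop

cell ASPECT=ma, RANK=ta, VEL=ta:
underlying: la-femem-ki-vi
1. 0 -> i / C _ C: inserts after position(s) 7: lafememikivi
2. b -> p, d -> t, g -> k, v -> f, z -> s / _ #: no change
3. e -> o, i -> u / B C0 _: fires at position(s) 4: lafomemikivi
surface: lafomemikivi


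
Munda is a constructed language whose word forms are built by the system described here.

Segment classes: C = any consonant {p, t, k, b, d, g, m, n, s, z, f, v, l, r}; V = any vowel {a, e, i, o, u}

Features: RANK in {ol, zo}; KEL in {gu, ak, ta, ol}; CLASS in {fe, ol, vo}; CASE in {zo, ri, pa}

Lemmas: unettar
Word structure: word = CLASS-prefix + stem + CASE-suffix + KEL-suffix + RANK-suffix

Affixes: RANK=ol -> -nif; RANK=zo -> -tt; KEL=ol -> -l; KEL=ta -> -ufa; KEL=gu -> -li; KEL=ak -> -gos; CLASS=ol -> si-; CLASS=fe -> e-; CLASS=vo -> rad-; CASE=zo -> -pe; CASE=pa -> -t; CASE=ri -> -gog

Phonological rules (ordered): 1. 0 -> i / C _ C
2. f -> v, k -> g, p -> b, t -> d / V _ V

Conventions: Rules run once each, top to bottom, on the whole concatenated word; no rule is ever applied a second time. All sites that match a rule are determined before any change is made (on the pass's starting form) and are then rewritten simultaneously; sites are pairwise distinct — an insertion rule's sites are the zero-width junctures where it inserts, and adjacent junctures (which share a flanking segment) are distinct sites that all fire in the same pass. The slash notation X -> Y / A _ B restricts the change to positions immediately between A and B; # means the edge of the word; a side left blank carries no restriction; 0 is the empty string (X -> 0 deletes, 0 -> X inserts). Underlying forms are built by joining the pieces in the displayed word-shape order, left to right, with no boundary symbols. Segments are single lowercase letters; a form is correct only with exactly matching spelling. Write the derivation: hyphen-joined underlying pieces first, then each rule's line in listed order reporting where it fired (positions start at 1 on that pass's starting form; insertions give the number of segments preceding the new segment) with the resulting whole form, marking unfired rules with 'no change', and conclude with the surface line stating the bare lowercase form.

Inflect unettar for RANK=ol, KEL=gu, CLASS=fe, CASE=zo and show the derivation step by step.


underlying: e-unettar-pe-li-nif
1. 0 -> i / C _ C: inserts after position(s) 5, 8: eunetitaripelinif
2. f -> v, k -> g, p -> b, t -> d / V _ V: fires at position(s) 5, 7, 11: eunedidaribelinif
surface: eunedidaribelinif


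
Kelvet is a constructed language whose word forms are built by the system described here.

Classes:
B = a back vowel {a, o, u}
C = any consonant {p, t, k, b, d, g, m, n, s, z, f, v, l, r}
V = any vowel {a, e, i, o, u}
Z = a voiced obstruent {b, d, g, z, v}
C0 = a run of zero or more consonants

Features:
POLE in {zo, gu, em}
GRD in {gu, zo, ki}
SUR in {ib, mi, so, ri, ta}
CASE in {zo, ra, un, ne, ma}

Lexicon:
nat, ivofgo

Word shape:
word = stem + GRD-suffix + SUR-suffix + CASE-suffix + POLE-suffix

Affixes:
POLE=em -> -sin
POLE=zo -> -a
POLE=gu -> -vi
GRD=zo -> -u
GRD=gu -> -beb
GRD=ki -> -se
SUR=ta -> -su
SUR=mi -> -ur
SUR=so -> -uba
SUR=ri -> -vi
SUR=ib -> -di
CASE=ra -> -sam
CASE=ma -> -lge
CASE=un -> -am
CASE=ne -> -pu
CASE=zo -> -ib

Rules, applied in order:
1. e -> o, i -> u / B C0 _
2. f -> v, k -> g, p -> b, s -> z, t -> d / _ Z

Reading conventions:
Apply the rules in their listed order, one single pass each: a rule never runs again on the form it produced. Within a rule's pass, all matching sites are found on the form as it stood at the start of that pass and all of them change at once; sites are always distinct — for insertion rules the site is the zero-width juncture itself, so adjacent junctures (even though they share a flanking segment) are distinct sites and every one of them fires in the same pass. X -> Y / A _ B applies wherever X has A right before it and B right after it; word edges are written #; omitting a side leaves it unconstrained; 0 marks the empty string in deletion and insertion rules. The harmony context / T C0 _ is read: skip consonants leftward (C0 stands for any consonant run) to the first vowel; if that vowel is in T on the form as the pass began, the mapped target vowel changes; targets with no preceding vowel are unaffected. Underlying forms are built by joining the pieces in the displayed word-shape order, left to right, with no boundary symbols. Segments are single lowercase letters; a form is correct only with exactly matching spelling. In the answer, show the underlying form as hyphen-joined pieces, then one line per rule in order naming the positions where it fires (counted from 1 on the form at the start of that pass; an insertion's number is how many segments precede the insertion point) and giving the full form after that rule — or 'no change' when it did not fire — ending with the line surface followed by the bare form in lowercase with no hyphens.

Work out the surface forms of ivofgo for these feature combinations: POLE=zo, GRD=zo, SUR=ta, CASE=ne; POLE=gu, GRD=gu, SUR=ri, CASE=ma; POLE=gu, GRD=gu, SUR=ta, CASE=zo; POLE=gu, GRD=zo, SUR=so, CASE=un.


cell POLE=zo, GRD=zo, SUR=ta, CASE=ne:
underlying: ivofgo-u-su-pu-a
1. e -> o, i -> u / B C0 _: no change
2. f -> v, k -> g, p -> b, s -> z, t -> d / _ Z: fires at position(s) 4: ivovgousupua
surface: ivovgousupua

cell POLE=gu, GRD=gu, SUR=ri, CASE=ma:
underlying: ivofgo-beb-vi-lge-vi
1. e -> o, i -> u / B C0 _: fires at position(s) 8: ivofgobobvilgevi
2. f -> v, k -> g, p -> b, s -> z, t -> d / _ Z: fires at position(s) 4: ivovgobobvilgevi
surface: ivovgobobvilgevi

cell POLE=gu, GRD=gu, SUR=ta, CASE=zo:
underlying: ivofgo-beb-su-ib-vi
1. e -> o, i -> u / B C0 _: fires at position(s) 8, 12: ivofgobobsuubvi
2. f -> v, k -> g, p -> b, s -> z, t -> d / _ Z: fires at position(s) 4: ivovgobobsuubvi
surface: ivovgobobsuubvi

cell POLE=gu, GRD=zo, SUR=so, CASE=un:
underlying: ivofgo-u-uba-am-vi
1. e -> o, i -> u / B C0 _: fires at position(s) 14: ivofgouubaamvu
2. f -> v, k -> g, p -> b, s -> z, t -> d / _ Z: fires at position(s) 4: ivovgouubaamvu
surface: ivovgouubaamvu


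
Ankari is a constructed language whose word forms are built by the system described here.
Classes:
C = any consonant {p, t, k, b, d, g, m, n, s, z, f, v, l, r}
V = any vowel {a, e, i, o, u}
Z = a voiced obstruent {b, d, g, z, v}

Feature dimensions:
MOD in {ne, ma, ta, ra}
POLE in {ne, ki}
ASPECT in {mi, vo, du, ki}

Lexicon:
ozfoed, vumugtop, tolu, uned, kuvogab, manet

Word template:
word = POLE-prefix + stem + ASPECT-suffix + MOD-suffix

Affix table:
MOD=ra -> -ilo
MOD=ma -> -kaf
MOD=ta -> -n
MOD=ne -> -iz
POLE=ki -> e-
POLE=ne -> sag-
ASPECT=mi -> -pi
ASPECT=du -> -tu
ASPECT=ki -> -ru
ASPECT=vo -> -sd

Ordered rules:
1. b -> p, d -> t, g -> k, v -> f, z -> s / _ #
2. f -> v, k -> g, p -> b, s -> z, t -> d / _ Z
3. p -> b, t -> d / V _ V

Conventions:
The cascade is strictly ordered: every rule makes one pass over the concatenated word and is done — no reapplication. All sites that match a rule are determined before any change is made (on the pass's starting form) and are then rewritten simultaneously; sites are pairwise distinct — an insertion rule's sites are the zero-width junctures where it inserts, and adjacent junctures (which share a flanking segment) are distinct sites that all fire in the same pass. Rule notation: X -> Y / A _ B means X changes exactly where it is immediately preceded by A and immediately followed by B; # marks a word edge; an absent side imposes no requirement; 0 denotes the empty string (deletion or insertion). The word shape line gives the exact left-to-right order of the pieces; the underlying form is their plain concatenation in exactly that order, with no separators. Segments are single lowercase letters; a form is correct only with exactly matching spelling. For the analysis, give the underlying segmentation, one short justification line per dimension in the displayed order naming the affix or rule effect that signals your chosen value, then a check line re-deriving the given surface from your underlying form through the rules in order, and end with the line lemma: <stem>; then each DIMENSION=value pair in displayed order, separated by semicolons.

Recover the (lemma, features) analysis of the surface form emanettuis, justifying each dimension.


underlying: e-manet-tu-iz
MOD=ne - signalled by the affix -iz
POLE=ki - signalled by the affix e-
ASPECT=du - signalled by the affix -tu
check: emanettuiz -> emanettuis -> emanettuis -> emanettuis
lemma: manet; MOD=ne; POLE=ki; ASPECT=du


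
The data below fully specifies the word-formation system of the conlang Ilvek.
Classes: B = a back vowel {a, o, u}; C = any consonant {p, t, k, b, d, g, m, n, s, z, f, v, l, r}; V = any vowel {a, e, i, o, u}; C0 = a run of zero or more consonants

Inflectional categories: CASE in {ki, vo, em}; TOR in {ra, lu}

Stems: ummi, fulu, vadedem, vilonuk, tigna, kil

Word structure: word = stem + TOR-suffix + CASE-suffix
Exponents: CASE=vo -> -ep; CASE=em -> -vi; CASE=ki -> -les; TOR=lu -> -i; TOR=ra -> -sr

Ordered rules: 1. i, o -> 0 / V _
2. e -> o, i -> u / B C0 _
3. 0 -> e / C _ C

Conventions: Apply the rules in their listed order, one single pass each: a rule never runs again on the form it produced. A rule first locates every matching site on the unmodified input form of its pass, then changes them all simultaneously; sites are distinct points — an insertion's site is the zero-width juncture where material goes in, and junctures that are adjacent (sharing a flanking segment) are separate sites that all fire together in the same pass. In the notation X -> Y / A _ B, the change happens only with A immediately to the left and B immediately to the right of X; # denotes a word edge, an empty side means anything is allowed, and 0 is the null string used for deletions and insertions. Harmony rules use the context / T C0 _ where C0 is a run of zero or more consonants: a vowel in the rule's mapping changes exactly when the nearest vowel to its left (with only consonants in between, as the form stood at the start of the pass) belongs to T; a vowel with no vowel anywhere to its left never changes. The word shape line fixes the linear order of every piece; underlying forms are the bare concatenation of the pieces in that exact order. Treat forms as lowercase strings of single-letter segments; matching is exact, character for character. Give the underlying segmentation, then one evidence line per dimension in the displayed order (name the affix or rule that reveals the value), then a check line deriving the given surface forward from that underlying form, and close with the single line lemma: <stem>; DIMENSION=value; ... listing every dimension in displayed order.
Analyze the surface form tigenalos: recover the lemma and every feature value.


underlying: tigna-i-les
CASE=ki - signalled by the affix -les
TOR=lu - signalled by the affix -i
check: tignailes -> tignales -> tignalos -> tigenalos
lemma: tigna; CASE=ki; TOR=lu


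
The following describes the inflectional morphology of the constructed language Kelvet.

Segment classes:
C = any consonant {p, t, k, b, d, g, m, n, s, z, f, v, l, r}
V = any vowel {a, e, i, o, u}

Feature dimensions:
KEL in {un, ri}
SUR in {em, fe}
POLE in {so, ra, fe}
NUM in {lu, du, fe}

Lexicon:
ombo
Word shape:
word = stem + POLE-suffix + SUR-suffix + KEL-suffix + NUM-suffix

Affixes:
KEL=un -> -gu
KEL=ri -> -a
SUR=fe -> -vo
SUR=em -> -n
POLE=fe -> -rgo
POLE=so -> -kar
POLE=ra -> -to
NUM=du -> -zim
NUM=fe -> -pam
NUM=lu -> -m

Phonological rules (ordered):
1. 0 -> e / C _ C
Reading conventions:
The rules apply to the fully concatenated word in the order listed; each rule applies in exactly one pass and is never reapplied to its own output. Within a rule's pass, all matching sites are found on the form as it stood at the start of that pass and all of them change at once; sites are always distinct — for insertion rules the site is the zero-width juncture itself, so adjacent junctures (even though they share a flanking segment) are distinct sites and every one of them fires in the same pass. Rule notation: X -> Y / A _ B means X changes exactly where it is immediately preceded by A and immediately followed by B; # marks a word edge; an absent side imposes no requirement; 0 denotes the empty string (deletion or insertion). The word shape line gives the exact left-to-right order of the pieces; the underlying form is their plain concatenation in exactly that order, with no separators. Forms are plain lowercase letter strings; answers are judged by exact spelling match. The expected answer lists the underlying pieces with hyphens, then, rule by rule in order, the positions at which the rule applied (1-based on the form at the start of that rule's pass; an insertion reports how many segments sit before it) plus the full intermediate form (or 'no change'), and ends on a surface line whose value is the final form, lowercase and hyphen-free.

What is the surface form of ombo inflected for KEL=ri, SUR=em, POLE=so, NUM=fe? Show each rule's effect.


underlying: ombo-kar-n-a-pam
1. 0 -> e / C _ C: inserts after position(s) 2, 7: omebokarenapam
surface: omebokarenapam


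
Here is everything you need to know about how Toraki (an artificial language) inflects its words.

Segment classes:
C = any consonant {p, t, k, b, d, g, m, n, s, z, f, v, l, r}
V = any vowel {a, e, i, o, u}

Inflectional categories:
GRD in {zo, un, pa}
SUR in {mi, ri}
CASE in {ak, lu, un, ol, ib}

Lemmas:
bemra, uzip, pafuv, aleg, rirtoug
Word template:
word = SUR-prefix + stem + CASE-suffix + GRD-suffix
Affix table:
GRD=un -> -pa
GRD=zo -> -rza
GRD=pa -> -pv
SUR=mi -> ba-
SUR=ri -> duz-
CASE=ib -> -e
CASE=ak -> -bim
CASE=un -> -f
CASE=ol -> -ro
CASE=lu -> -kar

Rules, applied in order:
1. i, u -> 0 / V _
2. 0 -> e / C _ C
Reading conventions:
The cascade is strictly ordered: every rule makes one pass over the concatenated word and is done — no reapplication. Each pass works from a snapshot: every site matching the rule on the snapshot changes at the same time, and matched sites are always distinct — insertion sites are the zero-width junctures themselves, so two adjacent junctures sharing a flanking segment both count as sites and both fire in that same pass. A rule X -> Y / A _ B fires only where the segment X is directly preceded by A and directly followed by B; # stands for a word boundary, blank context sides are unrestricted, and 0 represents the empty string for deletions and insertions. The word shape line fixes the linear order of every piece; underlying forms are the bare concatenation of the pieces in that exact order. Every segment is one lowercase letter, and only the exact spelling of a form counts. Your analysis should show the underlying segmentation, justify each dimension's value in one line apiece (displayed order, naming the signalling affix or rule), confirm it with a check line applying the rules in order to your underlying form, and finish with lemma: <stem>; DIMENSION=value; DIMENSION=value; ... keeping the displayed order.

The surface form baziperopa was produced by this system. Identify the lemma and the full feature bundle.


underlying: ba-uzip-ro-pa
GRD=un - signalled by the affix -pa
SUR=mi - signalled by the affix ba-
CASE=ol - signalled by the affix -ro
check: bauzipropa -> bazipropa -> baziperopa
lemma: uzip; GRD=un; SUR=mi; CASE=ol


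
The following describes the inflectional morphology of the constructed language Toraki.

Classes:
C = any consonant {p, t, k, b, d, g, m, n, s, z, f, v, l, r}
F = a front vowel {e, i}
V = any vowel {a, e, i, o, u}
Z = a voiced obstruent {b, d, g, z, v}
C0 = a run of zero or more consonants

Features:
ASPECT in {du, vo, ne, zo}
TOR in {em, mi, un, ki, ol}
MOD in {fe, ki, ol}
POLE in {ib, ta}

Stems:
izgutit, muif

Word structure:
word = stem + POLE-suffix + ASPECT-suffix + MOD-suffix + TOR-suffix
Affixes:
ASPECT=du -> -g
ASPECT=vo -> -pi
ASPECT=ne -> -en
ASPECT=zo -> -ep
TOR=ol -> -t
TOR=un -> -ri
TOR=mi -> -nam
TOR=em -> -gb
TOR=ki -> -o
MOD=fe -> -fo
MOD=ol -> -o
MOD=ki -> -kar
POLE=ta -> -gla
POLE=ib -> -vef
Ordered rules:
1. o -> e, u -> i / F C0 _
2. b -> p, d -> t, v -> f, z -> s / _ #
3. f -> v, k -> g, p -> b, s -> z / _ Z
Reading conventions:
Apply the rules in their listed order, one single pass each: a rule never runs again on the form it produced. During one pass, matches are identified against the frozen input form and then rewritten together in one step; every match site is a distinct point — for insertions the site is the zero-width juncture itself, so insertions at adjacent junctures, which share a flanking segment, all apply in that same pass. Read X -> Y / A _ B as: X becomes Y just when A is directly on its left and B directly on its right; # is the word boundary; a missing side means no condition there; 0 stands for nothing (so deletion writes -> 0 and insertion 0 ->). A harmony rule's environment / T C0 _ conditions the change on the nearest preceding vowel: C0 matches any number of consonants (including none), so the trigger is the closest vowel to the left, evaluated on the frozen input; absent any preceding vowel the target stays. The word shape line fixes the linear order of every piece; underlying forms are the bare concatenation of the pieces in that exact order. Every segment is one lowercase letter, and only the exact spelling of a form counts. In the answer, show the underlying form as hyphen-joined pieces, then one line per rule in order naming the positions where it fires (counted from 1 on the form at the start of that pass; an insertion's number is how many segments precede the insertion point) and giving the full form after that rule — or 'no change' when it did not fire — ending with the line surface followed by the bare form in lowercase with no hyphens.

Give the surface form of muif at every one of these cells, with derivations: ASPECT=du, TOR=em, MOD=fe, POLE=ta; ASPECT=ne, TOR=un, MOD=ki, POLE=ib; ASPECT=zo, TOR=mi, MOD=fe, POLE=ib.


cell ASPECT=du, TOR=em, MOD=fe, POLE=ta:
underlying: muif-gla-g-fo-gb
1. o -> e, u -> i / F C0 _: no change
2. b -> p, d -> t, v -> f, z -> s / _ #: fires at position(s) 12: muifglagfogp
3. f -> v, k -> g, p -> b, s -> z / _ Z: fires at position(s) 4: muivglagfogp
surface: muivglagfogp

cell ASPECT=ne, TOR=un, MOD=ki, POLE=ib:
underlying: muif-vef-en-kar-ri
1. o -> e, u -> i / F C0 _: no change
2. b -> p, d -> t, v -> f, z -> s / _ #: no change
3. f -> v, k -> g, p -> b, s -> z / _ Z: fires at position(s) 4: muivvefenkarri
surface: muivvefenkarri

cell ASPECT=zo, TOR=mi, MOD=fe, POLE=ib:
underlying: muif-vef-ep-fo-nam
1. o -> e, u -> i / F C0 _: fires at position(s) 11: muifvefepfenam
2. b -> p, d -> t, v -> f, z -> s / _ #: no change
3. f -> v, k -> g, p -> b, s -> z / _ Z: fires at position(s) 4: muivvefepfenam
surface: muivvefepfenam


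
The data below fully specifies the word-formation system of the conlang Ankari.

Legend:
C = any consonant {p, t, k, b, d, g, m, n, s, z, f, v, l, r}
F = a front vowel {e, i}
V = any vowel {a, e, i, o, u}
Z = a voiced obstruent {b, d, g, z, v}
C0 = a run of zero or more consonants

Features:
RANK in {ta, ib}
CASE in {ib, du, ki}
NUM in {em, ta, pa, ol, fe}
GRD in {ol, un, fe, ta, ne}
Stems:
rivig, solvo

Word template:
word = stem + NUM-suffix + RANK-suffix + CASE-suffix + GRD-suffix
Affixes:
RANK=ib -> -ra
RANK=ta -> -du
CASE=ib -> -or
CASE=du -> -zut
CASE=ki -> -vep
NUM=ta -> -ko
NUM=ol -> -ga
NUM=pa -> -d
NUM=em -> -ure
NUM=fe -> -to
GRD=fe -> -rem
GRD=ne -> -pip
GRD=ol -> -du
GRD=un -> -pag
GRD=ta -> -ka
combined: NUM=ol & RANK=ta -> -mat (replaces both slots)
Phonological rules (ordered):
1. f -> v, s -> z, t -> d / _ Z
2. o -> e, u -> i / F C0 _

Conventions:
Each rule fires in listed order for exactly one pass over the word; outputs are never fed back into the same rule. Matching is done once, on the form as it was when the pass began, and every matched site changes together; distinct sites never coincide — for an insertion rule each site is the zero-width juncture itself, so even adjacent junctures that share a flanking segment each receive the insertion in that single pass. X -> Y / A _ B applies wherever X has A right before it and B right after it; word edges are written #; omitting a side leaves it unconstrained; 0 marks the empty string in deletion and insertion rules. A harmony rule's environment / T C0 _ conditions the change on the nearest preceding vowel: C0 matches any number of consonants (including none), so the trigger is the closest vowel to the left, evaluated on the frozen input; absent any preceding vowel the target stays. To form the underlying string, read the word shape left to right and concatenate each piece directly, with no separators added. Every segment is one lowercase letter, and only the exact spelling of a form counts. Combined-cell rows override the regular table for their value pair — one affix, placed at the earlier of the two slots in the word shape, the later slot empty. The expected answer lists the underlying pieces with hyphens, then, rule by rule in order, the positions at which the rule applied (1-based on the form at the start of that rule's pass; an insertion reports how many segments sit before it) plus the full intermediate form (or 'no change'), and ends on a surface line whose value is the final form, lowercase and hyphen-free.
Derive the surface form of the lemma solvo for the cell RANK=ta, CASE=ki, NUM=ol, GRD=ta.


underlying: solvo-mat-vep-ka
1. f -> v, s -> z, t -> d / _ Z: fires at position(s) 8: solvomadvepka
2. o -> e, u -> i / F C0 _: no change
surface: solvomadvepka


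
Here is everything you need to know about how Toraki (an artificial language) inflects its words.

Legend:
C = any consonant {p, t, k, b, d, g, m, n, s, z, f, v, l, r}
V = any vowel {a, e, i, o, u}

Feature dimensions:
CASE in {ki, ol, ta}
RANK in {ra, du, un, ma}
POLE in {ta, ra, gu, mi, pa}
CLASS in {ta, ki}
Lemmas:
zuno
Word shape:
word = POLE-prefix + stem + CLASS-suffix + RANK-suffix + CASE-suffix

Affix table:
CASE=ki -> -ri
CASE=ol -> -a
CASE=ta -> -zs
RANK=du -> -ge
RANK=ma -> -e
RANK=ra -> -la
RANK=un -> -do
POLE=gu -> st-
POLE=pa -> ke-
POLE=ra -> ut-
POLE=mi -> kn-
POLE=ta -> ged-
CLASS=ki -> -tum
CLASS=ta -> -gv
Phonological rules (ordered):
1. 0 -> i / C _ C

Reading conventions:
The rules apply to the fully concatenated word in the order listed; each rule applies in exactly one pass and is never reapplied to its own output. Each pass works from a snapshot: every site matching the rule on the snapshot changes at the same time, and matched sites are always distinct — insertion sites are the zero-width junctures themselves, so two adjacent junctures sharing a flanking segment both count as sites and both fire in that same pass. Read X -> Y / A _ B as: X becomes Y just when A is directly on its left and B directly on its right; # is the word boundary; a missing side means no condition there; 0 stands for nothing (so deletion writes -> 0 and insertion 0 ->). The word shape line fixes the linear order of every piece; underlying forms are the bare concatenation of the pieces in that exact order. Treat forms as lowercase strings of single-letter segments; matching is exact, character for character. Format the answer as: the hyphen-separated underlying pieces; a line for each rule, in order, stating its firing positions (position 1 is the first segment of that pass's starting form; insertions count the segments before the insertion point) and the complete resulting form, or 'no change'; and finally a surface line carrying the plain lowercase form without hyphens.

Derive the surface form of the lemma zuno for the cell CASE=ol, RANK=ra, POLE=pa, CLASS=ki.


underlying: ke-zuno-tum-la-a
1. 0 -> i / C _ C: inserts after position(s) 9: kezunotumilaa
surface: kezunotumilaa


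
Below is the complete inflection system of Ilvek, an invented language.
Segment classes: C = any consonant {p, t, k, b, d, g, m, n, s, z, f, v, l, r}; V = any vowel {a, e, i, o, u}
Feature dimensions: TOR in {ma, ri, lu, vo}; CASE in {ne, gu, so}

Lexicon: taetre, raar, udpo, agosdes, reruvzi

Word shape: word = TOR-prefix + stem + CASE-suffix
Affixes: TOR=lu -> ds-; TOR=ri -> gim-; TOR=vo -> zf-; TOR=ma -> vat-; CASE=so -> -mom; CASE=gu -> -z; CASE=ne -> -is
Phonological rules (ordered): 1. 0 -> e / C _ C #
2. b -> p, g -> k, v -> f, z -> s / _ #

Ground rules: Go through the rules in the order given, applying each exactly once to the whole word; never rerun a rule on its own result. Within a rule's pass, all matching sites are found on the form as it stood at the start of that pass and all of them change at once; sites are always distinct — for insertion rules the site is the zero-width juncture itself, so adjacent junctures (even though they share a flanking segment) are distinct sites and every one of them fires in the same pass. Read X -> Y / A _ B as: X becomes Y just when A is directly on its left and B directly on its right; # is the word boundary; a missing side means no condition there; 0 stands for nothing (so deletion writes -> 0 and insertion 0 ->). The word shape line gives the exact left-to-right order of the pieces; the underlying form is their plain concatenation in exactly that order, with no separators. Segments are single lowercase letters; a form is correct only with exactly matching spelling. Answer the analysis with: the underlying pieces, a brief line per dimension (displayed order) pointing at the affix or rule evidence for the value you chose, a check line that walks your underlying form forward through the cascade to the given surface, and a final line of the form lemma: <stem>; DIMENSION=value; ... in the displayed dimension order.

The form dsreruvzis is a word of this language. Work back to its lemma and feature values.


underlying: ds-reruvzi-z
TOR=lu - signalled by the affix ds-
CASE=gu - signalled by the affix -z
check: dsreruvziz -> dsreruvziz -> dsreruvzis
lemma: reruvzi; TOR=lu; CASE=gu


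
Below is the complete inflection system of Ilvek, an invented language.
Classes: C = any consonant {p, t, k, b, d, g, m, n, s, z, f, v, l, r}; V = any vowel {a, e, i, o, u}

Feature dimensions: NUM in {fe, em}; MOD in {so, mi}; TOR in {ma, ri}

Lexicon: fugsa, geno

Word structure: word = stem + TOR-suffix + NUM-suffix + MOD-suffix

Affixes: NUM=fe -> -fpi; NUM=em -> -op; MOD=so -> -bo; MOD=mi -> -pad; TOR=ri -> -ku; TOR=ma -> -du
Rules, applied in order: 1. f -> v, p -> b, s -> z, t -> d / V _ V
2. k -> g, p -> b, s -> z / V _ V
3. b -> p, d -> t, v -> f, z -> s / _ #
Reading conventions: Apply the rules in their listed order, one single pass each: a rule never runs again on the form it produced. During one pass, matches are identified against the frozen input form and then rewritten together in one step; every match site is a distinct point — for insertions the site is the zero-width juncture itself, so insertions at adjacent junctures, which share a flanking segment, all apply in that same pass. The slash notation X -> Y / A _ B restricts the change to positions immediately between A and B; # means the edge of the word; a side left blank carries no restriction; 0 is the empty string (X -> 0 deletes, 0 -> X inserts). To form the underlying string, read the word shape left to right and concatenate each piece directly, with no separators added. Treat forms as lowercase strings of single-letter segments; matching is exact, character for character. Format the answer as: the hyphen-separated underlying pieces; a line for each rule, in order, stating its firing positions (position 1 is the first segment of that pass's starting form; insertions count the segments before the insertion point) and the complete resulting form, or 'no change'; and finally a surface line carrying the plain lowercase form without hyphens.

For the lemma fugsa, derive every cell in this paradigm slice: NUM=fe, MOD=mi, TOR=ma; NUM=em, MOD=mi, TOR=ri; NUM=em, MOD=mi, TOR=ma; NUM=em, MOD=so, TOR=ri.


cell NUM=fe, MOD=mi, TOR=ma:
underlying: fugsa-du-fpi-pad
1. f -> v, p -> b, s -> z, t -> d / V _ V: fires at position(s) 11: fugsadufpibad
2. k -> g, p -> b, s -> z / V _ V: no change
3. b -> p, d -> t, v -> f, z -> s / _ #: fires at position(s) 13: fugsadufpibat
surface: fugsadufpibat

cell NUM=em, MOD=mi, TOR=ri:
underlying: fugsa-ku-op-pad
1. f -> v, p -> b, s -> z, t -> d / V _ V: no change
2. k -> g, p -> b, s -> z / V _ V: fires at position(s) 6: fugsaguoppad
3. b -> p, d -> t, v -> f, z -> s / _ #: fires at position(s) 12: fugsaguoppat
surface: fugsaguoppat

cell NUM=em, MOD=mi, TOR=ma:
underlying: fugsa-du-op-pad
1. f -> v, p -> b, s -> z, t -> d / V _ V: no change
2. k -> g, p -> b, s -> z / V _ V: no change
3. b -> p, d -> t, v -> f, z -> s / _ #: fires at position(s) 12: fugsaduoppat
surface: fugsaduoppat

cell NUM=em, MOD=so, TOR=ri:
underlying: fugsa-ku-op-bo
1. f -> v, p -> b, s -> z, t -> d / V _ V: no change
2. k -> g, p -> b, s -> z / V _ V: fires at position(s) 6: fugsaguopbo
3. b -> p, d -> t, v -> f, z -> s / _ #: no change
surface: fugsaguopbo
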